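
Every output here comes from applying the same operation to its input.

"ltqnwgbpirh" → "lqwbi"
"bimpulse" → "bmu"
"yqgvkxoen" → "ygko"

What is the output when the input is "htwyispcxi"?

hwip

Rule — delete the last 2 characters, then keep every other character starting from the first (positions 1st, 3rd, 5th, ...).
"htwyispcxi" → "htwyispc" → "hwip".
(Check on "bimpulse": → "bimpul" → "bmu" ✓)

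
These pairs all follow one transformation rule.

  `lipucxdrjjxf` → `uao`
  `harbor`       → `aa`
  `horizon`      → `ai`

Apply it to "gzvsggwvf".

ieeo

The transformation: shift every letter 9 places forward in the alphabet (wrapping around), then keep only the vowels.
Starting from "gzvsggwvf": after the first operation, "piebppfeo"; after the second, "ieeo".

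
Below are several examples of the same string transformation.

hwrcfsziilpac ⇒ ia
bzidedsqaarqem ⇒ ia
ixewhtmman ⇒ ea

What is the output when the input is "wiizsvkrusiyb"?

Looking at the pairs, the operation is to keep one character in every 3, starting at position 3 (positions 3rd, 6th, 9th, ...), then keep only the vowels.
"wiizsvkrusiyb" → "ivuy" → "iu".
(Check on "bzidedsqaarqem": → "idaq" → "ia" ✓)

iu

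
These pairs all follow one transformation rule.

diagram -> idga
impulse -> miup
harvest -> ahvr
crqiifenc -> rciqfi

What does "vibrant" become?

ivrb

What's happening: delete the last 3 characters, then swap each adjacent pair of characters (1↔2, 3↔4, ...).
"vibrant" → "ivrb".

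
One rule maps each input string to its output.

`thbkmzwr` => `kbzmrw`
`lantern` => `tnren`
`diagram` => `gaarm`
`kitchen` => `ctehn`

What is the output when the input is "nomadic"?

The rule is to delete the first 2 characters, then swap each adjacent pair of characters (1↔2, 3↔4, ...).
Doing the same to "nomadic": "amidc".
(Check on "kitchen": → "tchen" → "ctehn" ✓)

amidc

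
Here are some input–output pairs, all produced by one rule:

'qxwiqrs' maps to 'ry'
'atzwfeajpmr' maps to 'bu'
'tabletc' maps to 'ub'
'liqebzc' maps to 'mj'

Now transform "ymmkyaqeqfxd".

Rule — shift every letter 1 place forward in the alphabet (wrapping around), then keep only the first 2 characters.
Working it through for "ymmkyaqeqfxd": intermediate "znnlzbrfrgye", final "zn".

zn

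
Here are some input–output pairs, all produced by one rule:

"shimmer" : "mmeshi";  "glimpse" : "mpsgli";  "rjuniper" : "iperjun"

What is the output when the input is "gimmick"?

micgim

In each case the input is transformed by: delete the last character, then move the last 3 characters to the front (rotate right by 3).
For "gimmick" the result is "micgim".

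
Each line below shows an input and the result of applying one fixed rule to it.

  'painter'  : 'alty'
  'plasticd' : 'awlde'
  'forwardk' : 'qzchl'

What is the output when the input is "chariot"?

nslc

In each case the input is transformed by: shift every letter 11 places forward in the alphabet (wrapping around), then delete the last 3 characters.
Starting from "chariot": after the first operation, "nslctze"; after the second, "nslc".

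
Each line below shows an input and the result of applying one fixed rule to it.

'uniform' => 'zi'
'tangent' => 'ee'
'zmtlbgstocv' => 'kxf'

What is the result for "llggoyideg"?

The pattern: shift every letter 9 places backward in the alphabet (wrapping around), then keep one character in every 3, starting at position 3 (positions 3rd, 6th, 9th, ...).
On "llggoyideg": the first step gives "ccxxfpzuvx", and the second then gives "xpv".
(Check on "uniform": → "lezwfid" → "zi" ✓)

xpv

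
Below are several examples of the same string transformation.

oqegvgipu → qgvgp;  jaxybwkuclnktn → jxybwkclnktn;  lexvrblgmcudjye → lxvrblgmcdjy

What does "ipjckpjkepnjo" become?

Rule — remove every vowel.
For "ipjckpjkepnjo" the result is "pjckpjkpnj".

pjckpjkpnj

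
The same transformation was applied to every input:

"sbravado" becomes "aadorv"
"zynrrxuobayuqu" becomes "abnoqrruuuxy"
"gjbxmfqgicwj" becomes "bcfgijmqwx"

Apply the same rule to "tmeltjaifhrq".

The rule is to delete the first 2 characters, then sort the characters into alphabetical order.
For "tmeltjaifhrq", step one produces "eltjaifhrq"; step two turns that into "aefhijlqrt".

aefhijlqrt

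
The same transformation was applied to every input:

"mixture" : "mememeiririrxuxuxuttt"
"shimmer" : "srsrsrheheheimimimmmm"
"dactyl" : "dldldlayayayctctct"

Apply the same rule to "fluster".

Each output is the input with this applied: repeat every character 3 times, then take characters alternately from the front and the back (1st, last, 2nd, 2nd-last, ...).
For "fluster", step one produces "fffllluuusssttteeerrr"; step two turns that into "frfrfrleleleutututsss".
(Check on "shimmer": → "ssshhhiiimmmmmmeeerrr" → "srsrsrheheheimimimmmm" ✓)

frfrfrleleleutututsss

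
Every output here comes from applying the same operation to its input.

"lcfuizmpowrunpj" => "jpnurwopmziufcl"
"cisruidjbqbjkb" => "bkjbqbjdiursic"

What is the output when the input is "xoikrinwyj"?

The pattern: reverse the string.
For "xoikrinwyj" the result is "jywnirkiox".

jywnirkiox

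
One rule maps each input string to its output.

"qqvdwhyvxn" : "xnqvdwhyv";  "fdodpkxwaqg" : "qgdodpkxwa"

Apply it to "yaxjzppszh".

Rule — delete the first character, then move the last 2 characters to the front (rotate right by 2).
On "yaxjzppszh": the first step gives "axjzppszh", and the second then gives "zhaxjzpps".

zhaxjzpps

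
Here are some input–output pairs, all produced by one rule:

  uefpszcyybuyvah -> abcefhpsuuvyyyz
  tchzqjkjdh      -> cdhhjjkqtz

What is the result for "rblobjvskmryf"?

bbfjklmorrsvy

The rule is to sort the characters into alphabetical order.
For "rblobjvskmryf" the result is "bbfjklmorrsvy".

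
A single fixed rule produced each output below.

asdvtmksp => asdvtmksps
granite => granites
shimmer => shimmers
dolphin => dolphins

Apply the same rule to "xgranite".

xgranites

In each case the input is transformed by: append "s".
"xgranite" → "xgranites".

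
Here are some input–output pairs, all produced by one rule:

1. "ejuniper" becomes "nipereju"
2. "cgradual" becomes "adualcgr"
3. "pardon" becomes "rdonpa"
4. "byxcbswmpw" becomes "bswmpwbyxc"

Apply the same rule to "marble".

Looking at the pairs, the operation is to swap the front and back halves of the string, then move the last character to the front.
Starting from "marble": after the first operation, "blemar"; after the second, "rblema".

rblema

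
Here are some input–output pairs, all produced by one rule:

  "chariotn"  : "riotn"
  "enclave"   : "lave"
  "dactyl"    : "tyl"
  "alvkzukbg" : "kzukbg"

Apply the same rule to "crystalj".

The pattern: delete the first 3 characters.
Applying that to "crystalj" gives "stalj".

stalj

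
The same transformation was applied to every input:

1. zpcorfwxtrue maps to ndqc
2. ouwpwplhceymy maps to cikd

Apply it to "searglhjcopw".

The transformation: shift every letter 12 places backward in the alphabet (wrapping around), then keep only the first 4 characters.
For "searglhjcopw", step one produces "gsofuzvxqcdk"; step two turns that into "gsof".

gsof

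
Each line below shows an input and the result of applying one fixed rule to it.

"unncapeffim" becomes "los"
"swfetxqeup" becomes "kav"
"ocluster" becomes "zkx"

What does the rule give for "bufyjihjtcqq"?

Each output is the input with this applied: shift every letter 6 places forward in the alphabet (wrapping around), then keep only the last 3 characters.
For "bufyjihjtcqq", step one produces "haleponpziww"; step two turns that into "iww".

iww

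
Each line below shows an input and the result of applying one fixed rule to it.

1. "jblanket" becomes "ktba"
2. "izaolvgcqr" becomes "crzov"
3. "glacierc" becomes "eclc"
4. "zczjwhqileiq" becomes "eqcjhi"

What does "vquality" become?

iyqa

Looking at the pairs, the operation is to keep every other character starting from the second (positions 2nd, 4th, 6th, ...), then move the last 2 characters to the front (rotate right by 2).
"vquality" → "qaiy" → "iyqa".
(Check on "jblanket": → "bakt" → "ktba" ✓)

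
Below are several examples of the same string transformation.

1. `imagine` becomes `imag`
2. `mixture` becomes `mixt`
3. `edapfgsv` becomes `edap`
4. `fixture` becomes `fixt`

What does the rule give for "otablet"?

Rule — keep only the first 4 characters.
For "otablet" the result is "otab".

otab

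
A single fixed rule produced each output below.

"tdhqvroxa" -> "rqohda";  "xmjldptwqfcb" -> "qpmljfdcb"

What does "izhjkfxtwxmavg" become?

wvtmkjihgfa

Rule — sort the characters into reverse alphabetical order, then delete the first 3 characters.
Applying both steps to "izhjkfxtwxmavg": "zxxwvtmkjihgfa", then "wvtmkjihgfa".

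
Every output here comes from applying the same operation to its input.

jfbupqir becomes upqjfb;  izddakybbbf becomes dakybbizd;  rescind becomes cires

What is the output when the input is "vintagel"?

tagvin

What's happening: delete the last 2 characters, then move the first 3 characters to the end (rotate left by 3).
So "vintagel" becomes "tagvin".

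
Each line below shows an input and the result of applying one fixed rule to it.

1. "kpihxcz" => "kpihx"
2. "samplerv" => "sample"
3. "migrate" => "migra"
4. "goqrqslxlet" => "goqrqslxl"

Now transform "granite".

The transformation: delete the last 2 characters.
"granite" → "grani".

grani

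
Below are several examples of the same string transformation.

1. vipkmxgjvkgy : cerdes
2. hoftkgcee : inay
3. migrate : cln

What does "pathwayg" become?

ubua

The rule is to shift every letter 6 places backward in the alphabet (wrapping around), then keep every other character starting from the second (positions 2nd, 4th, 6th, ...).
Working it through for "pathwayg": intermediate "junbqusa", final "ubua".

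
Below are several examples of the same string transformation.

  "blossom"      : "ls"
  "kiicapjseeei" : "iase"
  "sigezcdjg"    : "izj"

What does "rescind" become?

The rule is to keep one character in every 3, starting at position 2 (positions 2nd, 5th, 8th, ...).
So "rescind" becomes "ei".

ei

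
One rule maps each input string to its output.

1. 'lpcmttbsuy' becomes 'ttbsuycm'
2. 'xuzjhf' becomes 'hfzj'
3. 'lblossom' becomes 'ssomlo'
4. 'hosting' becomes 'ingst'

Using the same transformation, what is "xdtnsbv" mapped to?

sbvtn

What's happening: delete the first 2 characters, then move the first 2 characters to the end (rotate left by 2).
Starting from "xdtnsbv": after the first operation, "tnsbv"; after the second, "sbvtn".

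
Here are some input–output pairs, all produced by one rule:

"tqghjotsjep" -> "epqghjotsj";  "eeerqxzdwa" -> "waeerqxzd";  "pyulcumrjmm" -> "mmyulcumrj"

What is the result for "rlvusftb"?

tblvusf

The rule is to delete the first character, then move the last 2 characters to the front (rotate right by 2).
"rlvusftb" → "lvusftb" → "tblvusf".
(Check on "eeerqxzdwa": → "eerqxzdwa" → "waeerqxzd" ✓)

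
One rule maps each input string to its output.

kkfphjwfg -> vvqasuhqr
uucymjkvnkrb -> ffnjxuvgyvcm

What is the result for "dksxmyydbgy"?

ovdixjjomrj

Rule — shift every letter 11 places forward in the alphabet (wrapping around).
So "dksxmyydbgy" becomes "ovdixjjomrj".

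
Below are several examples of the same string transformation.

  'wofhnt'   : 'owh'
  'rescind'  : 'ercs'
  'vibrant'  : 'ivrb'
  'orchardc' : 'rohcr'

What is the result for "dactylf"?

adtc

Each output is the input with this applied: swap each adjacent pair of characters (1↔2, 3↔4, ...), then delete the last 3 characters.
Working it through for "dactylf": intermediate "adtclyf", final "adtc".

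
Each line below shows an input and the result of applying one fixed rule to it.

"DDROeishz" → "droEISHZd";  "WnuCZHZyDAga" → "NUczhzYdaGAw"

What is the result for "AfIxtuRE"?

FiXTUrea

Each output is the input with this applied: flip the case of every letter, then move the first character to the end.
Starting from "AfIxtuRE": after the first operation, "aFiXTUre"; after the second, "FiXTUrea".
(Check on "DDROeishz": → "ddroEISHZ" → "droEISHZd" ✓)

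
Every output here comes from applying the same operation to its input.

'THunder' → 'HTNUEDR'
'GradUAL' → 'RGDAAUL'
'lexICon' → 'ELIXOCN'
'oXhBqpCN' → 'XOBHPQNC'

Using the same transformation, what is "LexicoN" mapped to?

ELIXOCN

Rule — swap each adjacent pair of characters (1↔2, 3↔4, ...), then convert every letter to uppercase.
Starting from "LexicoN": after the first operation, "eLixocN"; after the second, "ELIXOCN".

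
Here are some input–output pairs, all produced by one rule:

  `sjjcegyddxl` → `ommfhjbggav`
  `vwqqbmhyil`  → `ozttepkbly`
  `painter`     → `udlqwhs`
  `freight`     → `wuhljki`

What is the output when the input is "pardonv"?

ydugrqs

Rule — shift every letter 3 places forward in the alphabet (wrapping around), then swap the first and last characters.
On "pardonv": the first step gives "sdugrqy", and the second then gives "ydugrqs".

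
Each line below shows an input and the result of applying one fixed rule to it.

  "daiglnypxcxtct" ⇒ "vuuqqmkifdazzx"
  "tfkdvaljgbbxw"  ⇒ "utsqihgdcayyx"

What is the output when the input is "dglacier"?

The pattern: sort the characters into reverse alphabetical order, then shift every letter 3 places backward in the alphabet (wrapping around).
Applying both steps to "dglacier": "rligedca", then "oifdbazx".
(Check on "tfkdvaljgbbxw": → "xwvtlkjgfdbba" → "utsqihgdcayyx" ✓)

oifdbazx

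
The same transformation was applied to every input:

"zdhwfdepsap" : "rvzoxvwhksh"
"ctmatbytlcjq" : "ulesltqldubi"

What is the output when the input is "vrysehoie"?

Looking at the pairs, the operation is to shift every letter 8 places backward in the alphabet (wrapping around).
Applying that to "vrysehoie" gives "njqkwzgaw".

njqkwzgaw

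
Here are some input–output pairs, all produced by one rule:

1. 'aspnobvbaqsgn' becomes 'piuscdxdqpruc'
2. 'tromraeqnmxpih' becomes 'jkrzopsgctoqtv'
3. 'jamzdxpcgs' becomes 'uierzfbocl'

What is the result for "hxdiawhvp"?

Looking at the pairs, the operation is to shift every letter 2 places forward in the alphabet (wrapping around), then reverse the string.
For "hxdiawhvp", step one produces "jzfkcyjxr"; step two turns that into "rxjyckfzj".

rxjyckfzj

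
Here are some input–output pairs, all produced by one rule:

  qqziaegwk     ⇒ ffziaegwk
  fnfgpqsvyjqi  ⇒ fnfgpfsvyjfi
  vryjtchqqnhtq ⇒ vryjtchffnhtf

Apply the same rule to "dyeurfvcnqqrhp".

dyeurfvcnffrhp

The pattern: replace every "q" with "f".
On "dyeurfvcnqqrhp" that produces "dyeurfvcnffrhp".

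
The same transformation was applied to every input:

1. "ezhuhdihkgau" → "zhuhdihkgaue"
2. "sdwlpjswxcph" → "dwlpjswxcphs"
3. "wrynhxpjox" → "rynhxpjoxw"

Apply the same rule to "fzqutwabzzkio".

zqutwabzzkiof

In each case the input is transformed by: move the first character to the end.
Applying that to "fzqutwabzzkio" gives "zqutwabzzkiof".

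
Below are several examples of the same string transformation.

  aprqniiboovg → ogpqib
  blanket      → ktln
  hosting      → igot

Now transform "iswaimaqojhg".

jgsamq

The pattern: move the last 3 characters to the front (rotate right by 3), then keep every other character starting from the first (positions 1st, 3rd, 5th, ...).
Starting from "iswaimaqojhg": after the first operation, "jhgiswaimaqo"; after the second, "jgsamq".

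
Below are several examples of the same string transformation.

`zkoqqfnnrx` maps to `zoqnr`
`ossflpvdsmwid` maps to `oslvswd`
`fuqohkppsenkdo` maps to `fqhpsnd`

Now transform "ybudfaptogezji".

yufpoej

The pattern: keep every other character starting from the first (positions 1st, 3rd, 5th, ...).
On "ybudfaptogezji" that produces "yufpoej".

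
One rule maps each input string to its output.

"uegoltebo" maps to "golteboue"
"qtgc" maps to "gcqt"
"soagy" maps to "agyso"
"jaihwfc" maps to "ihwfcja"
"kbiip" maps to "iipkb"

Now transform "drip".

ipdr

In each case the input is transformed by: move the first 2 characters to the end (rotate left by 2).
On "drip" that produces "ipdr".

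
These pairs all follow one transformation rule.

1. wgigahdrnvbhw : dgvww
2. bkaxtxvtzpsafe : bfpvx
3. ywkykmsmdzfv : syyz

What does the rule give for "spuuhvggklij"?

The rule is to keep one character in every 3, starting at position 1 (positions 1st, 4th, 7th, ...), then sort the characters into alphabetical order.
On "spuuhvggklij": the first step gives "sugl", and the second then gives "glsu".

glsu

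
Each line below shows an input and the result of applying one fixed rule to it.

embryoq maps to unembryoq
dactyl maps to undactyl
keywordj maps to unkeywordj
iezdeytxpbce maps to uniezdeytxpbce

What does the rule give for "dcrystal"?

undcrystal

The rule is to prepend "un".
On "dcrystal" that produces "undcrystal".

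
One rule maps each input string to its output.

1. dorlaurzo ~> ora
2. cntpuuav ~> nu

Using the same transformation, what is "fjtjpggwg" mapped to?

The pattern: take characters alternately from the front and the back (1st, last, 2nd, 2nd-last, ...), then keep one character in every 3, starting at position 3 (positions 3rd, 6th, 9th, ...).
For "fjtjpggwg", step one produces "fgjwtgjgp"; step two turns that into "jgp".

jgp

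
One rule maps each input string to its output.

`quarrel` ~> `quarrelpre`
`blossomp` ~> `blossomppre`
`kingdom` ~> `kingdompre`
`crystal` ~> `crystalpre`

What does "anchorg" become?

Each output is the input with this applied: append "pre".
Applying that to "anchorg" gives "anchorgpre".

anchorgpre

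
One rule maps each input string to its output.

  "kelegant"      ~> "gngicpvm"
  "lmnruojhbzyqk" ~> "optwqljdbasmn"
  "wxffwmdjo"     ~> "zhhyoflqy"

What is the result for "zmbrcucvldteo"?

Each output is the input with this applied: shift every letter 2 places forward in the alphabet (wrapping around), then move the first character to the end.
For "zmbrcucvldteo", step one produces "bodtewexnfvgq"; step two turns that into "odtewexnfvgqb".

odtewexnfvgqb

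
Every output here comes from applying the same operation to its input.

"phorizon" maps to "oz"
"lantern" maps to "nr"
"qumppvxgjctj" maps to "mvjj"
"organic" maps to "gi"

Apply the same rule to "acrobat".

ra

In each case the input is transformed by: keep one character in every 3, starting at position 3 (positions 3rd, 6th, 9th, ...).
On "acrobat" that produces "ra".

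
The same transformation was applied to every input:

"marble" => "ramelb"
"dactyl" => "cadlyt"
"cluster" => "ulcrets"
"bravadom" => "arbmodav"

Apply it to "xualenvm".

The rule is to reverse the string, then move the last 3 characters to the front (rotate right by 3).
Starting from "xualenvm": after the first operation, "mvnelaux"; after the second, "auxmvnel".

auxmvnel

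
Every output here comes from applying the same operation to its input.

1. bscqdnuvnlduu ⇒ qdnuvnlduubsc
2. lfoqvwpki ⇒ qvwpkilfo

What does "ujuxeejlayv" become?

xeejlayvuju

The transformation: move the first 3 characters to the end (rotate left by 3).
On "ujuxeejlayv" that produces "xeejlayvuju".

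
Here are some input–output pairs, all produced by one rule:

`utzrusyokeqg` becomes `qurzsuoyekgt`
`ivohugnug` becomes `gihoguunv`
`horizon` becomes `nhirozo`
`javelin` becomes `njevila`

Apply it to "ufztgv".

gutzvf

What's happening: swap each adjacent pair of characters (1↔2, 3↔4, ...), then swap the first and last characters.
For "ufztgv", step one produces "futzvg"; step two turns that into "gutzvf".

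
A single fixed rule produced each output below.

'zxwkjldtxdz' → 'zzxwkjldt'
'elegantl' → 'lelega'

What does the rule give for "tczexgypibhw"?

The rule is to move the last character to the front, then delete the last 2 characters.
On "tczexgypibhw": the first step gives "wtczexgypibh", and the second then gives "wtczexgypi".

wtczexgypi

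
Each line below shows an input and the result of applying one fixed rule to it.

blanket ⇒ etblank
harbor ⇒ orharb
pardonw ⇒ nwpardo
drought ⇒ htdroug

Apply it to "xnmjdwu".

wuxnmjd

Each output is the input with this applied: move the last 2 characters to the front (rotate right by 2).
"xnmjdwu" → "wuxnmjd".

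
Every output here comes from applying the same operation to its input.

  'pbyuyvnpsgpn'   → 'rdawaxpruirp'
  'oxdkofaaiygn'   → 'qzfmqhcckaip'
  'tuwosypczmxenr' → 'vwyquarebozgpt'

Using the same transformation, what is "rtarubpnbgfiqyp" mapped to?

The rule is to shift every letter 2 places forward in the alphabet (wrapping around).
Applying that to "rtarubpnbgfiqyp" gives "tvctwdrpdihksar".

tvctwdrpdihksar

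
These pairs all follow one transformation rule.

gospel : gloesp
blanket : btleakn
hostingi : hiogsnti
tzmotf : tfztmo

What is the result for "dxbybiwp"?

dpxwbiyb

What's happening: take characters alternately from the front and the back (1st, last, 2nd, 2nd-last, ...).
On "dxbybiwp" that produces "dpxwbiyb".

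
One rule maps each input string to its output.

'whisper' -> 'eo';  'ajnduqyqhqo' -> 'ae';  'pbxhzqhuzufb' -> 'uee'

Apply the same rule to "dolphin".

aie

Each output is the input with this applied: shift every letter 3 places backward in the alphabet (wrapping around), then keep only the vowels.
On "dolphin": the first step gives "alimefk", and the second then gives "aie".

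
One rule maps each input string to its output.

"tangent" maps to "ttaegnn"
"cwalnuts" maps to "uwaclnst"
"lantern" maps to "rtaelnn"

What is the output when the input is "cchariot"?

rtacchio

What's happening: sort the characters into alphabetical order, then move the last 2 characters to the front (rotate right by 2).
Starting from "cchariot": after the first operation, "acchiort"; after the second, "rtacchio".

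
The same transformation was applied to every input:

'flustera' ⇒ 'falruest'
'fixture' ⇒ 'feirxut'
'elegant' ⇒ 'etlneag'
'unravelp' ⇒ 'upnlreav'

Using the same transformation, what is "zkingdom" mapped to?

zmkoidng

The rule is to take characters alternately from the front and the back (1st, last, 2nd, 2nd-last, ...).
On "zkingdom" that produces "zmkoidng".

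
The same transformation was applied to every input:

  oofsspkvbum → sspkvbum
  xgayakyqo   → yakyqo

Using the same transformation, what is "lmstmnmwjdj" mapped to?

tmnmwjdj

Rule — delete the first 3 characters.
Doing the same to "lmstmnmwjdj": "tmnmwjdj".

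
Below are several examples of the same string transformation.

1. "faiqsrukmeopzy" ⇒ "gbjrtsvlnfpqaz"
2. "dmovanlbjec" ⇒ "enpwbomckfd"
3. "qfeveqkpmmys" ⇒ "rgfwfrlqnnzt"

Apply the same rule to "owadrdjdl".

pxbesekem

What's happening: shift every letter 1 place forward in the alphabet (wrapping around).
Applying that to "owadrdjdl" gives "pxbesekem".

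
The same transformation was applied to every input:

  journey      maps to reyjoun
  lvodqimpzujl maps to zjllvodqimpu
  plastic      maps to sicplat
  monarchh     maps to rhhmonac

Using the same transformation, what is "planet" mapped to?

Rule — move the last 3 characters to the front (rotate right by 3), then swap the first and last characters.
Starting from "planet": after the first operation, "netpla"; after the second, "aetpln".
(Check on "monarchh": → "chhmonar" → "rhhmonac" ✓)

aetpln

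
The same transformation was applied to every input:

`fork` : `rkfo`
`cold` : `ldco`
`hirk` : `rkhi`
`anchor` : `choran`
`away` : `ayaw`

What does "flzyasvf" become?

Looking at the pairs, the operation is to move the first 2 characters to the end (rotate left by 2).
Doing the same to "flzyasvf": "zyasvffl".

zyasvffl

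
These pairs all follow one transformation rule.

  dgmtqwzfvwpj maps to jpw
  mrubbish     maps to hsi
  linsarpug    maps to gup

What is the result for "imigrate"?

In each case the input is transformed by: reverse the string, then keep only the first 3 characters.
On "imigrate": the first step gives "etargimi", and the second then gives "eta".
(Check on "mrubbish": → "hsibburm" → "hsi" ✓)

eta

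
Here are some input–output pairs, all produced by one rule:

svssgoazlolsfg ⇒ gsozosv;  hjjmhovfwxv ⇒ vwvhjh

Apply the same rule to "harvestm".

msva

The transformation: reverse the string, then keep every other character starting from the first (positions 1st, 3rd, 5th, ...).
On "harvestm": the first step gives "mtsevrah", and the second then gives "msva".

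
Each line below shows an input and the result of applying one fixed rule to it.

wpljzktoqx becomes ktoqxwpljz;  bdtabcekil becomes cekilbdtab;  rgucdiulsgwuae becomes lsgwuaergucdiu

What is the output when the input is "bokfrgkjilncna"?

What's happening: swap the front and back halves of the string.
On "bokfrgkjilncna" that produces "jilncnabokfrgk".

jilncnabokfrgk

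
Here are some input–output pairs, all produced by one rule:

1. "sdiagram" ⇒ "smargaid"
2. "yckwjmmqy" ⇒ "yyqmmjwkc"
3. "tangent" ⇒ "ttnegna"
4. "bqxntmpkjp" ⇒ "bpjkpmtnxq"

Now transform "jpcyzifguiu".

juiugfizycp

In each case the input is transformed by: move the first character to the end, then reverse the string.
Doing the same to "jpcyzifguiu": "juiugfizycp".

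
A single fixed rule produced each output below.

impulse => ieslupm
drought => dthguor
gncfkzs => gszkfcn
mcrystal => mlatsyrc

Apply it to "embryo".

eoyrbm

Looking at the pairs, the operation is to reverse the string, then move the last character to the front.
For "embryo", step one produces "oyrbme"; step two turns that into "eoyrbm".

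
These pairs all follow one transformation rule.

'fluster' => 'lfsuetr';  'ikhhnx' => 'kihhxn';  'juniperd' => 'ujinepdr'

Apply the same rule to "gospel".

The rule is to swap each adjacent pair of characters (1↔2, 3↔4, ...).
"gospel" → "ogpsle".

ogpsle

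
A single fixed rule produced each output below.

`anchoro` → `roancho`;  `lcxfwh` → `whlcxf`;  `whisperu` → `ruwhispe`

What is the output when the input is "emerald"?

The rule is to move the last 2 characters to the front (rotate right by 2).
Doing the same to "emerald": "ldemera".

ldemera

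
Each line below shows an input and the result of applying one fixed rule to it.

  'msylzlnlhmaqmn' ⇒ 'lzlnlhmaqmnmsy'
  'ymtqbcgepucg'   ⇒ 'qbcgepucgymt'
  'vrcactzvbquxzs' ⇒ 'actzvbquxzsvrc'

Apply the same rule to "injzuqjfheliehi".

zuqjfheliehiinj

The pattern: move the first 3 characters to the end (rotate left by 3).
On "injzuqjfheliehi" that produces "zuqjfheliehiinj".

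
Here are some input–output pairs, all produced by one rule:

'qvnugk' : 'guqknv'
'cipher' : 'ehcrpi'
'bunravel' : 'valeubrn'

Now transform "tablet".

What's happening: swap the front and back halves of the string, then swap each adjacent pair of characters (1↔2, 3↔4, ...).
Starting from "tablet": after the first operation, "lettab"; after the second, "elttba".

elttba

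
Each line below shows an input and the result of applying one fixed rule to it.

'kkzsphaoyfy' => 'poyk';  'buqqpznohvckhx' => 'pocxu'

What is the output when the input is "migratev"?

avi

Rule — keep one character in every 3, starting at position 2 (positions 2nd, 5th, 8th, ...), then move the first character to the end.
For "migratev", step one produces "iav"; step two turns that into "avi".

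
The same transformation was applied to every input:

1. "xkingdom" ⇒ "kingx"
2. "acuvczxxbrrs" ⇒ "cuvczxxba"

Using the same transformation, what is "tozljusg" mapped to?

ozljt

Each output is the input with this applied: delete the last 3 characters, then move the first character to the end.
Doing the same to "tozljusg": "ozljt".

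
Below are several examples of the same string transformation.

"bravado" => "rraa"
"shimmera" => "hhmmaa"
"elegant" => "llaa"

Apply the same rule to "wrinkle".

Looking at the pairs, the operation is to keep one character in every 3, starting at position 2 (positions 2nd, 5th, 8th, ...), then double every character.
Working it through for "wrinkle": intermediate "rk", final "rrkk".

rrkk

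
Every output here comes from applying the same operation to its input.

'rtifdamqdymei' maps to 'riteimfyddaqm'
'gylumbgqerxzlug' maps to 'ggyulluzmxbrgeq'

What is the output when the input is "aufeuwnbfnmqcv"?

avucfqemunwfnb

The rule is to take characters alternately from the front and the back (1st, last, 2nd, 2nd-last, ...).
"aufeuwnbfnmqcv" → "avucfqemunwfnb".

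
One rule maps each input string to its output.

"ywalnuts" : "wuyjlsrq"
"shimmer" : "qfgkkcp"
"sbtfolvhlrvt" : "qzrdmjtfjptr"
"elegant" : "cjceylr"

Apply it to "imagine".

The transformation: shift every letter 2 places backward in the alphabet (wrapping around).
So "imagine" becomes "gkyeglc".

gkyeglc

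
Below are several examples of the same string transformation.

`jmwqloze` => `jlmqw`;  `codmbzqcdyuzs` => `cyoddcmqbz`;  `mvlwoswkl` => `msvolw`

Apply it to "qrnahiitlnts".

qlrtniaih

The pattern: delete the last 3 characters, then take characters alternately from the front and the back (1st, last, 2nd, 2nd-last, ...).
For "qrnahiitlnts" the result is "qlrtniaih".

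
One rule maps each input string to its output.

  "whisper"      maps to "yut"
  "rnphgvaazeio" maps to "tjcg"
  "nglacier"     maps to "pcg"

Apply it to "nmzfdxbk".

In each case the input is transformed by: shift every letter 2 places forward in the alphabet (wrapping around), then keep one character in every 3, starting at position 1 (positions 1st, 4th, 7th, ...).
Starting from "nmzfdxbk": after the first operation, "pobhfzdm"; after the second, "phd".

phd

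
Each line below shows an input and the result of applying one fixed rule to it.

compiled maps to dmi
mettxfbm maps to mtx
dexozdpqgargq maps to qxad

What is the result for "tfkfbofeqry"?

The rule is to take characters alternately from the front and the back (1st, last, 2nd, 2nd-last, ...), then keep one character in every 3, starting at position 2 (positions 2nd, 5th, 8th, ...).
Applying that to "tfkfbofeqry" gives "ykeo".

ykeo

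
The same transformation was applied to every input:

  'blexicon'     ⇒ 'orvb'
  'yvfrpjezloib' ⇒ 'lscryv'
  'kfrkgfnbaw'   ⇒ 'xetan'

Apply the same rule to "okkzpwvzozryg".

The transformation: shift every letter 13 places forward in the alphabet (wrapping around) — i.e. ROT13, then keep every other character starting from the first (positions 1st, 3rd, 5th, ...).
Starting from "okkzpwvzozryg": after the first operation, "bxxmcjimbmelt"; after the second, "bxcibet".

bxcibet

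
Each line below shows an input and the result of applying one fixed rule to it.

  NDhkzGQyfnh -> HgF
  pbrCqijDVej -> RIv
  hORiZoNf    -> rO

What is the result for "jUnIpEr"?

Ne

In each case the input is transformed by: keep one character in every 3, starting at position 3 (positions 3rd, 6th, 9th, ...), then flip the case of every letter.
Starting from "jUnIpEr": after the first operation, "nE"; after the second, "Ne".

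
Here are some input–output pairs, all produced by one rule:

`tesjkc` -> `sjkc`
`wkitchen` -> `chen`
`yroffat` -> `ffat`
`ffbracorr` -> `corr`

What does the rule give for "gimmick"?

mick

Rule — keep only the last 4 characters.
Doing the same to "gimmick": "mick".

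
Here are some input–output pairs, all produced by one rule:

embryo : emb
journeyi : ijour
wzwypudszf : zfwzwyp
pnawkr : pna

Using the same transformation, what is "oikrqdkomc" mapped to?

mcoikrq

Each output is the input with this applied: swap the front and back halves of the string, then delete the first 3 characters.
Working it through for "oikrqdkomc": intermediate "dkomcoikrq", final "mcoikrq".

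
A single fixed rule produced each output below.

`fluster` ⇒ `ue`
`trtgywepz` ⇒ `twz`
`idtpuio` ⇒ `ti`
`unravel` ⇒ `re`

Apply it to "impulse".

Rule — keep one character in every 3, starting at position 3 (positions 3rd, 6th, 9th, ...).
So "impulse" becomes "ps".

ps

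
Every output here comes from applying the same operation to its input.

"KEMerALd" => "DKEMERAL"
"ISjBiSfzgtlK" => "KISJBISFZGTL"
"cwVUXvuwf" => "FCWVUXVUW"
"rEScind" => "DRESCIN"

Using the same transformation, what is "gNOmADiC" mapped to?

Rule — move the last character to the front, then convert every letter to uppercase.
On "gNOmADiC": the first step gives "CgNOmADi", and the second then gives "CGNOMADI".

CGNOMADI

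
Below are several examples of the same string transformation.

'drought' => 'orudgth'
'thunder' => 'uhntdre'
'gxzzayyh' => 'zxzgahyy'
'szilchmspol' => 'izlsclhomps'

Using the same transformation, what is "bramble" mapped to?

The transformation: move the first 2 characters to the end (rotate left by 2), then take characters alternately from the front and the back (1st, last, 2nd, 2nd-last, ...).
On "bramble": the first step gives "amblebr", and the second then gives "armbbel".

armbbel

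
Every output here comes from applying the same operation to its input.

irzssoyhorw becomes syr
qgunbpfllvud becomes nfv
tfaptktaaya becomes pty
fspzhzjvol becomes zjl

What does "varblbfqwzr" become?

The pattern: delete the first 2 characters, then keep one character in every 3, starting at position 2 (positions 2nd, 5th, 8th, ...).
Working it through for "varblbfqwzr": intermediate "rblbfqwzr", final "bfz".

bfz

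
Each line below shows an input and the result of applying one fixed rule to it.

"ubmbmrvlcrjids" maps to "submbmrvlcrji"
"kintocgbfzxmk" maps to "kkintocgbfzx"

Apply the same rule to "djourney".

Rule — move the last 2 characters to the front (rotate right by 2), then delete the first character.
For "djourney" the result is "ydjourn".
(Check on "kintocgbfzxmk": → "mkkintocgbfzx" → "kkintocgbfzx" ✓)

ydjourn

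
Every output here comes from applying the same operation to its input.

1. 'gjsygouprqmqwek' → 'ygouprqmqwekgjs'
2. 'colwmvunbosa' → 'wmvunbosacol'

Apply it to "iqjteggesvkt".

Each output is the input with this applied: move the first 3 characters to the end (rotate left by 3).
So "iqjteggesvkt" becomes "teggesvktiqj".

teggesvktiqj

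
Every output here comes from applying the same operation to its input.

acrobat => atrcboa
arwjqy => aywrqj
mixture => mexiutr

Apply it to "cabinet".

Rule — move the last character to the front, then swap each adjacent pair of characters (1↔2, 3↔4, ...).
On "cabinet": the first step gives "tcabine", and the second then gives "ctbanie".

ctbanie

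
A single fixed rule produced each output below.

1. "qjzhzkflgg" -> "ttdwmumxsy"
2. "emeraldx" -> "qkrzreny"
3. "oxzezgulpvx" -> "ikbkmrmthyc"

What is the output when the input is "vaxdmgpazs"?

mfinkqztcn

Each output is the input with this applied: move the last 2 characters to the front (rotate right by 2), then shift every letter 13 places forward in the alphabet (wrapping around) — i.e. ROT13.
Working it through for "vaxdmgpazs": intermediate "zsvaxdmgpa", final "mfinkqztcn".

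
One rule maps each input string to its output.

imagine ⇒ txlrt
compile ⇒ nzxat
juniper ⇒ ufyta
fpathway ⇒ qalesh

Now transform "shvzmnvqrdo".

dsgkxygbc

The rule is to delete the last 2 characters, then shift every letter 11 places forward in the alphabet (wrapping around).
Applying both steps to "shvzmnvqrdo": "shvzmnvqr", then "dsgkxygbc".
(Check on "juniper": → "junip" → "ufyta" ✓)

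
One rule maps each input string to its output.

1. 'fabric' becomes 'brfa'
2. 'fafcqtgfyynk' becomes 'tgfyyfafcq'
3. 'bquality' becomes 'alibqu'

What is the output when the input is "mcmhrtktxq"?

rtktmcmh

The pattern: delete the last 2 characters, then swap the front and back halves of the string.
Starting from "mcmhrtktxq": after the first operation, "mcmhrtkt"; after the second, "rtktmcmh".
(Check on "fafcqtgfyynk": → "fafcqtgfyy" → "tgfyyfafcq" ✓)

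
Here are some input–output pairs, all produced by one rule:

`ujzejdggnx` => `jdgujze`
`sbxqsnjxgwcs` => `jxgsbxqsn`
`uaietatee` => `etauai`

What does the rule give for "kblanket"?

The rule is to delete the last 3 characters, then move the last 3 characters to the front (rotate right by 3).
Applying both steps to "kblanket": "kblan", then "lankb".

lankb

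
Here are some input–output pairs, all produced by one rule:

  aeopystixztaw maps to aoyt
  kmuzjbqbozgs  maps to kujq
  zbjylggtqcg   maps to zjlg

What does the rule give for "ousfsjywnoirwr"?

The pattern: keep every other character starting from the first (positions 1st, 3rd, 5th, ...), then keep only the first 4 characters.
"ousfsjywnoirwr" → "ossyniw" → "ossy".

ossy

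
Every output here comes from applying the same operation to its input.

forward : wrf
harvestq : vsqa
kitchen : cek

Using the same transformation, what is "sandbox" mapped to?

dos

What's happening: move the first 2 characters to the end (rotate left by 2), then keep every other character starting from the second (positions 2nd, 4th, 6th, ...).
"sandbox" → "ndboxsa" → "dos".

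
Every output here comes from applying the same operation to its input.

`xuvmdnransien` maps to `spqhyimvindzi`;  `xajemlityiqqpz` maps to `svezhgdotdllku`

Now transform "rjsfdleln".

What's happening: shift every letter 5 places backward in the alphabet (wrapping around).
For "rjsfdleln" the result is "menaygzgi".

menaygzgi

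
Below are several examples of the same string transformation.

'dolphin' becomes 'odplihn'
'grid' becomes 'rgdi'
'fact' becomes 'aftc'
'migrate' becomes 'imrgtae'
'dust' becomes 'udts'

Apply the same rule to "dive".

The pattern: swap each adjacent pair of characters (1↔2, 3↔4, ...).
Doing the same to "dive": "idev".

idev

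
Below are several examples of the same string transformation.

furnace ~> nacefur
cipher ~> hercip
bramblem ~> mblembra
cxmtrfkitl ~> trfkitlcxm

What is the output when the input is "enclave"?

laveenc

Each output is the input with this applied: move the first 3 characters to the end (rotate left by 3).
On "enclave" that produces "laveenc".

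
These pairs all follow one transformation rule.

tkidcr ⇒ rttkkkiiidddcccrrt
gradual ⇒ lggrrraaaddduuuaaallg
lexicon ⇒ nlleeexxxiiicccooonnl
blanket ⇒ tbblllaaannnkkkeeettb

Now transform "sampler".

What's happening: repeat every character 3 times, then swap the first and last characters.
"sampler" → "rssaaammmpppllleeerrs".

rssaaammmpppllleeerrs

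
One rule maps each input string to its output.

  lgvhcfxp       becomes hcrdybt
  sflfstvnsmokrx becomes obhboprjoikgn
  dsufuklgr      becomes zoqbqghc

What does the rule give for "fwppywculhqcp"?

bsllusyqhdmy

Looking at the pairs, the operation is to shift every letter 4 places backward in the alphabet (wrapping around), then delete the last character.
Applying both steps to "fwppywculhqcp": "bsllusyqhdmyl", then "bsllusyqhdmy".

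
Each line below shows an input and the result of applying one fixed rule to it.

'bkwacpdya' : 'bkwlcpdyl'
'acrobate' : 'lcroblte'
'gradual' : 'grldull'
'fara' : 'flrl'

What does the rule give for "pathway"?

plthwly

What's happening: replace every "a" with "l".
"pathway" → "plthwly".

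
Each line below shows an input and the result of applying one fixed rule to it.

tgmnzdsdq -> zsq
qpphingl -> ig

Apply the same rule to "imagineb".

ie

The pattern: delete the first 3 characters, then keep every other character starting from the second (positions 2nd, 4th, 6th, ...).
Doing the same to "imagineb": "ie".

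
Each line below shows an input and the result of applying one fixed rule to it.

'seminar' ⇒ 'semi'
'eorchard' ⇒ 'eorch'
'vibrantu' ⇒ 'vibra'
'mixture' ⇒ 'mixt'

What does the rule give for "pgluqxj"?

pglu

In each case the input is transformed by: delete the last 3 characters.
For "pgluqxj" the result is "pglu".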